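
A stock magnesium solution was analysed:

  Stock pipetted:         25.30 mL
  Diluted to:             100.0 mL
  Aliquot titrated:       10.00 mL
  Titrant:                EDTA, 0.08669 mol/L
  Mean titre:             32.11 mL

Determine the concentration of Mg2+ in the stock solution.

1.100 mol/L

Mg^2+ + EDTA^4- → [Mg(EDTA)]^2-
n(EDTA) = 0.03211 × 0.08669 = 2.784 × 10^-3 mol
n(Mg2+) in the aliquot = 2.784 × 10^-3 mol (1:1 ratio)
[Mg2+]_dilute = 2.784 × 10^-3 / 0.01000 = 0.2784 mol/L
Dilution factor = 100.0 / 25.30 = 3.953
[Mg2+]_stock = 0.2784 × 3.953 = 1.100 mol/L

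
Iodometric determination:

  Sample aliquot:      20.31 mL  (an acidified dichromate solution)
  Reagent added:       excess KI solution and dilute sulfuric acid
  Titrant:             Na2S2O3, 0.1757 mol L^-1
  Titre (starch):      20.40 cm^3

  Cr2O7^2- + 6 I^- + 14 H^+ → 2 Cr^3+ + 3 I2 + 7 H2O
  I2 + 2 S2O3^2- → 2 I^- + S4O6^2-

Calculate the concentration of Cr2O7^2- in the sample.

n(S2O3^2-) = 0.02040 × 0.1757 = 3.584 × 10^-3 mol
n(I2) = n(S2O3^2-)/2 = 1.792 × 10^-3 mol
From the 1:3 ratio, n(Cr2O7^2-) in the aliquot = 1/3 × 1.792 × 10^-3 = 5.974 × 10^-4 mol
[Cr2O7^2-] = 5.974 × 10^-4 / 0.02031 = 0.02941 mol/L

0.02941 mol/L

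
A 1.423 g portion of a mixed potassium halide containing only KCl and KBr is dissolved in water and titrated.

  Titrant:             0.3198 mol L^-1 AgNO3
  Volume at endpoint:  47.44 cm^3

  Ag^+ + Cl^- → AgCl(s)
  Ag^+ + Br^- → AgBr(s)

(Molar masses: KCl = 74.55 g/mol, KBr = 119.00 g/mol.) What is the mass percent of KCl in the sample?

n(AgNO3) = 0.04744 × 0.3198 = 0.01517 mol
Let x = n(KCl), y = n(KBr).
Titrant: 1x + 1y = 0.01517;  mass: 74.55x + 119.00y = 1.423
Solving, x = 8.603 × 10^-3 mol, y = 6.569 × 10^-3 mol
mass of KCl = 8.603 × 10^-3 × 74.55 = 0.6413 g
% KCl = 0.6413 / 1.423 × 100 = 45.07 %

45.07 %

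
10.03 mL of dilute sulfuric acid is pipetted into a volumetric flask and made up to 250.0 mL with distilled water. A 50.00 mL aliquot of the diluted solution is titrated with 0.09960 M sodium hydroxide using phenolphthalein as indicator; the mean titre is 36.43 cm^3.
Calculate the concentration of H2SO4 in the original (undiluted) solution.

0.9044 M

H2SO4 + 2 NaOH → Na2SO4 + 2 H2O
n(NaOH) = 0.03643 × 0.09960 = 3.628 × 10^-3 mol
From the 1:2 ratio, n(H2SO4) in the aliquot = 1/2 × 3.628 × 10^-3 = 1.814 × 10^-3 mol
[H2SO4]_dilute = 1.814 × 10^-3 / 0.05000 = 0.03628 mol/L
Dilution factor = 250.0 / 10.03 = 24.93
[H2SO4]_stock = 0.03628 × 24.93 = 0.9044 mol/L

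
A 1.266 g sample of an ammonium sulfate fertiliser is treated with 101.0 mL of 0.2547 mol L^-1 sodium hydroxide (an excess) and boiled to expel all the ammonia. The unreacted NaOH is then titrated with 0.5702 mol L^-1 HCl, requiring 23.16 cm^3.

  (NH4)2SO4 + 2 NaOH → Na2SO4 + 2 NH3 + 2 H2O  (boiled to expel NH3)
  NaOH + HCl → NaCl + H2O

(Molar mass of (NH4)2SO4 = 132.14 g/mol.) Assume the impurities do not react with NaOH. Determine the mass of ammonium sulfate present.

0.8271 g

n(NaOH) added = 0.1010 × 0.2547 = 0.02572 mol
n(HCl) used in back-titration = 0.02316 × 0.5702 = 0.01321 mol
n(NaOH) left over = 0.01321 mol (1:1 ratio)
n(NaOH) consumed by analyte = 0.02572 − 0.01321 = 0.01252 mol
From the 1:2 ratio, n((NH4)2SO4) = 1/2 × 0.01252 = 6.259 × 10^-3 mol
mass of (NH4)2SO4 = 6.259 × 10^-3 × 132.14 = 0.8271 g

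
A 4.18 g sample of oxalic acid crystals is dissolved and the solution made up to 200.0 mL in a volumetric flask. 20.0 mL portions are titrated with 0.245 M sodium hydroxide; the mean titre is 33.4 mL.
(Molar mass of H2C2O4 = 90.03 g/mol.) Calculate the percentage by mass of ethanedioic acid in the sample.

88.1 %

H2C2O4 + 2 NaOH → Na2C2O4 + 2 H2O
n(NaOH) per titration = 0.0334 × 0.245 = 8.18 × 10^-3 mol
From the 1:2 ratio, n(H2C2O4) in each aliquot = 1/2 × 8.18 × 10^-3 = 4.09 × 10^-3 mol
n(H2C2O4) in the whole flask = 4.09 × 10^-3 × 200.0/20.0 = 0.0409 mol
mass of H2C2O4 = 0.0409 × 90.03 = 3.68 g
% H2C2O4 = 3.68 / 4.18 × 100 = 88.1 %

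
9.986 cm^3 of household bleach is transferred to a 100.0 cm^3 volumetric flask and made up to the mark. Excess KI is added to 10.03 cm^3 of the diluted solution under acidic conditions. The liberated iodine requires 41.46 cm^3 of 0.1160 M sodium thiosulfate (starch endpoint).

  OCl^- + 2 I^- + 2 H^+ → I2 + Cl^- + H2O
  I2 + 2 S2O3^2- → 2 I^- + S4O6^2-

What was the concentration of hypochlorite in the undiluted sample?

n(S2O3^2-) = 0.04146 × 0.1160 = 4.809 × 10^-3 mol
n(I2) = n(S2O3^2-)/2 = 2.405 × 10^-3 mol
n(OCl^-) in the aliquot = 2.405 × 10^-3 mol (1:1 ratio)
[OCl^-]_dilute = 2.405 × 10^-3 / 0.01003 = 0.2397 mol/L
[OCl^-]_original = 0.2397 × 100.0/9.986 = 2.401 mol/L

2.401 M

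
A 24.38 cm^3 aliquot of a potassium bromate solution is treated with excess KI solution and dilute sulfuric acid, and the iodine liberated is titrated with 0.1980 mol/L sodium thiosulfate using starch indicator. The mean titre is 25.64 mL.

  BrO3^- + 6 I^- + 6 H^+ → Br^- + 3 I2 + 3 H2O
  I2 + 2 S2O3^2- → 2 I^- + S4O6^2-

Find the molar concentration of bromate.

n(S2O3^2-) = 0.02564 × 0.1980 = 5.077 × 10^-3 mol
n(I2) = n(S2O3^2-)/2 = 2.538 × 10^-3 mol
From the 1:3 ratio, n(BrO3^-) in the aliquot = 1/3 × 2.538 × 10^-3 = 8.461 × 10^-4 mol
[BrO3^-] = 8.461 × 10^-4 / 0.02438 = 0.03471 mol/L

0.03471 mol/L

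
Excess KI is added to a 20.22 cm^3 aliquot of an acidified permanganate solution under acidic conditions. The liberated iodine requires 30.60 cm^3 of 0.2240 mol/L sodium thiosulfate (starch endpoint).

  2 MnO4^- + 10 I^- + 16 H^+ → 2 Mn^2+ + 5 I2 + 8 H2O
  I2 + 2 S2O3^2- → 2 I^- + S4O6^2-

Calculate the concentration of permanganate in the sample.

n(S2O3^2-) = 0.03060 × 0.2240 = 6.854 × 10^-3 mol
n(I2) = n(S2O3^2-)/2 = 3.427 × 10^-3 mol
From the 2:5 ratio, n(MnO4^-) in the aliquot = 2/5 × 3.427 × 10^-3 = 1.371 × 10^-3 mol
[MnO4^-] = 1.371 × 10^-3 / 0.02022 = 0.06780 mol/L

0.06780 mol/L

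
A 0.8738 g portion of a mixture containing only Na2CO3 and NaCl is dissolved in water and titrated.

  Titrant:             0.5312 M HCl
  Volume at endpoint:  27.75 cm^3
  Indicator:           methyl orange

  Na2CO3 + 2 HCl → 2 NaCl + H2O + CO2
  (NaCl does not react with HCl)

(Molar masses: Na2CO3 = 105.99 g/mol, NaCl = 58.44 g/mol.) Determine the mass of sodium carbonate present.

0.7812 g

n(HCl) = 0.02775 × 0.5312 = 0.01474 mol
Let x = n(Na2CO3), y = n(NaCl).
Titrant: 2x = 0.01474;  mass: 105.99x + 58.44y = 0.8738
Solving, x = 7.370 × 10^-3 mol, y = 1.585 × 10^-3 mol
mass of Na2CO3 = 7.370 × 10^-3 × 105.99 = 0.7812 g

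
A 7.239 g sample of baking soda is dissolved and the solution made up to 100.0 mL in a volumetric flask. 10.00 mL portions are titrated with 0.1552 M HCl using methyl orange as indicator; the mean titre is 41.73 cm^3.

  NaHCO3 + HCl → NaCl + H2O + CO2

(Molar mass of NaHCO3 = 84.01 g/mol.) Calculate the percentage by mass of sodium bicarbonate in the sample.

n(HCl) per titration = 0.04173 × 0.1552 = 6.476 × 10^-3 mol
n(NaHCO3) in each aliquot = 6.476 × 10^-3 mol (1:1 ratio)
n(NaHCO3) in the whole flask = 6.476 × 10^-3 × 100.0/10.00 = 0.06476 mol
mass of NaHCO3 = 0.06476 × 84.01 = 5.441 g
% NaHCO3 = 5.441 / 7.239 × 100 = 75.16 %

75.16 %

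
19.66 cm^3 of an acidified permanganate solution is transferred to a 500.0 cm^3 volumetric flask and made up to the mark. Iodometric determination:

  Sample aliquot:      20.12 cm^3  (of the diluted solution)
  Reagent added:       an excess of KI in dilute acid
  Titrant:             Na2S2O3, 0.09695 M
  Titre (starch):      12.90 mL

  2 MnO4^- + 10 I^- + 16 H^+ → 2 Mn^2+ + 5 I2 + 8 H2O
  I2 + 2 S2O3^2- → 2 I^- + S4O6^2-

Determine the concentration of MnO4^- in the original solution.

0.3162 M

n(S2O3^2-) = 0.01290 × 0.09695 = 1.251 × 10^-3 mol
n(I2) = n(S2O3^2-)/2 = 6.253 × 10^-4 mol
From the 2:5 ratio, n(MnO4^-) in the aliquot = 2/5 × 6.253 × 10^-4 = 2.501 × 10^-4 mol
[MnO4^-]_dilute = 2.501 × 10^-4 / 0.02012 = 0.01243 mol/L
[MnO4^-]_original = 0.01243 × 500.0/19.66 = 0.3162 mol/L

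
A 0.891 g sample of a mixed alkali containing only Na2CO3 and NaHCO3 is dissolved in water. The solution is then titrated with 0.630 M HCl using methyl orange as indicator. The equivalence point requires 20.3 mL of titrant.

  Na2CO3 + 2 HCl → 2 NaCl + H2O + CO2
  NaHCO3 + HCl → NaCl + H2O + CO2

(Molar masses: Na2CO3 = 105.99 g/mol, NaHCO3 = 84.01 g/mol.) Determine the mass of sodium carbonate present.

0.313 g

n(HCl) = 0.0203 × 0.630 = 0.0128 mol
Let x = n(Na2CO3), y = n(NaHCO3).
Titrant: 2x + 1y = 0.0128;  mass: 105.99x + 84.01y = 0.891
Solving, x = 2.96 × 10^-3 mol, y = 6.88 × 10^-3 mol
mass of Na2CO3 = 2.96 × 10^-3 × 105.99 = 0.313 g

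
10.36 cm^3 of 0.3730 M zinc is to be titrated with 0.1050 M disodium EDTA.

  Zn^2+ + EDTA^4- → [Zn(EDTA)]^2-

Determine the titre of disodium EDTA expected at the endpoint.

36.80 mL

n(Zn2+) = 0.01036 L × 0.3730 mol/L = 3.864 × 10^-3 mol
n(EDTA) = 3.864 × 10^-3 mol (1:1 stoichiometry)
V(EDTA) = 3.864 × 10^-3 mol / 0.1050 mol/L = 0.03680 L = 36.80 mL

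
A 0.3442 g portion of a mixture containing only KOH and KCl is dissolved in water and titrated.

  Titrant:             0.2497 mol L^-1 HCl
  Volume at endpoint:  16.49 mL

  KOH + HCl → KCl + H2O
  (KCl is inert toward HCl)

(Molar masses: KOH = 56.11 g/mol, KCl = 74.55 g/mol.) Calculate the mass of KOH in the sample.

n(HCl) = 0.01649 × 0.2497 = 4.118 × 10^-3 mol
Let x = n(KOH), y = n(KCl).
Titrant: 1x = 4.118 × 10^-3;  mass: 56.11x + 74.55y = 0.3442
Solving, x = 4.118 × 10^-3 mol, y = 1.518 × 10^-3 mol
mass of KOH = 4.118 × 10^-3 × 56.11 = 0.2310 g

0.2310 g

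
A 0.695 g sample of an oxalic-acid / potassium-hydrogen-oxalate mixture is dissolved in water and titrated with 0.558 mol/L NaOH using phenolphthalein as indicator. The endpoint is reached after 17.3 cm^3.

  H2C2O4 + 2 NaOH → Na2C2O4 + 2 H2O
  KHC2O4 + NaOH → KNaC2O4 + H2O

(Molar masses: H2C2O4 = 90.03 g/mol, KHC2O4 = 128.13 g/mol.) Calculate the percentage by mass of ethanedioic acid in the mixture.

42.2 %

n(NaOH) = 0.0173 × 0.558 = 9.65 × 10^-3 mol
Let x = n(H2C2O4), y = n(KHC2O4).
Titrant: 2x + 1y = 9.65 × 10^-3;  mass: 90.03x + 128.13y = 0.695
Solving, x = 3.26 × 10^-3 mol, y = 3.13 × 10^-3 mol
mass of H2C2O4 = 3.26 × 10^-3 × 90.03 = 0.293 g
% H2C2O4 = 0.293 / 0.695 × 100 = 42.2 %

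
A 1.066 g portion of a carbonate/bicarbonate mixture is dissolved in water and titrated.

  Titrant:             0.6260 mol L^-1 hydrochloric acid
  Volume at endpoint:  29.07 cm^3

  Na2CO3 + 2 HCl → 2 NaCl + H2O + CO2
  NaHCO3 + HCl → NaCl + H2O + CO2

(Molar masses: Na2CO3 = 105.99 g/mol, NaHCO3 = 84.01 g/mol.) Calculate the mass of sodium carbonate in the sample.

0.7908 g

n(HCl) = 0.02907 × 0.6260 = 0.01820 mol
Let x = n(Na2CO3), y = n(NaHCO3).
Titrant: 2x + 1y = 0.01820;  mass: 105.99x + 84.01y = 1.066
Solving, x = 7.461 × 10^-3 mol, y = 3.276 × 10^-3 mol
mass of Na2CO3 = 7.461 × 10^-3 × 105.99 = 0.7908 g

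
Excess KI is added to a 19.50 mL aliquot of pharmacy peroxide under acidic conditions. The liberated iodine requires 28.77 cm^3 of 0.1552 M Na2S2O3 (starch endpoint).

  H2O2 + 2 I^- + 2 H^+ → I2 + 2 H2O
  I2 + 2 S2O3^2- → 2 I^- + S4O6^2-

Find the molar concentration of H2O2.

n(S2O3^2-) = 0.02877 × 0.1552 = 4.465 × 10^-3 mol
n(I2) = n(S2O3^2-)/2 = 2.233 × 10^-3 mol
n(H2O2) in the aliquot = 2.233 × 10^-3 mol (1:1 ratio)
[H2O2] = 2.233 × 10^-3 / 0.01950 = 0.1145 mol/L

0.1145 M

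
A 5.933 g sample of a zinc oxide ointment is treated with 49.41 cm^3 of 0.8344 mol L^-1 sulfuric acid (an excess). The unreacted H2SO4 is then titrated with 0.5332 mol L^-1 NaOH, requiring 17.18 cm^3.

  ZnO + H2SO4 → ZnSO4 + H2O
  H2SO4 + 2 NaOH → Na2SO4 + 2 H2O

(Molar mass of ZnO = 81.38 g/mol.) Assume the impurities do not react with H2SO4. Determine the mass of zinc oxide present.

2.982 g

n(H2SO4) added = 0.04941 × 0.8344 = 0.04123 mol
n(NaOH) used in back-titration = 0.01718 × 0.5332 = 9.160 × 10^-3 mol
From the 1:2 ratio, n(H2SO4) left over = 1/2 × 9.160 × 10^-3 = 4.580 × 10^-3 mol
n(H2SO4) consumed by analyte = 0.04123 − 4.580 × 10^-3 = 0.03665 mol
n(ZnO) = 0.03665 mol (1:1 ratio)
mass of ZnO = 0.03665 × 81.38 = 2.982 g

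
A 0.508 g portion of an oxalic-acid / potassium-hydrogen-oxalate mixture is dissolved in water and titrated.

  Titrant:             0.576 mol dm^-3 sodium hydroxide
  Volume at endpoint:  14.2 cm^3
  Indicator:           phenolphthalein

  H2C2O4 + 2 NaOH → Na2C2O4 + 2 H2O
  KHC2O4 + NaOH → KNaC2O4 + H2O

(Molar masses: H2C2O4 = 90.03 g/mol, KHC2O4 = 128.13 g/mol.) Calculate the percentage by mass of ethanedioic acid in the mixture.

57.6 %

n(NaOH) = 0.0142 × 0.576 = 8.18 × 10^-3 mol
Let x = n(H2C2O4), y = n(KHC2O4).
Titrant: 2x + 1y = 8.18 × 10^-3;  mass: 90.03x + 128.13y = 0.508
Solving, x = 3.25 × 10^-3 mol, y = 1.68 × 10^-3 mol
mass of H2C2O4 = 3.25 × 10^-3 × 90.03 = 0.292 g
% H2C2O4 = 0.292 / 0.508 × 100 = 57.6 %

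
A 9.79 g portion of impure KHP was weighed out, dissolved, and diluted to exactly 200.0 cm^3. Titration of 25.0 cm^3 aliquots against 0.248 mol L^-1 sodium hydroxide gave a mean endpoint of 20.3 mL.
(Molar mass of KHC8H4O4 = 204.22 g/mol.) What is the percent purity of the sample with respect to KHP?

KHC8H4O4 + NaOH → KNaC8H4O4 + H2O
n(NaOH) per titration = 0.0203 × 0.248 = 5.03 × 10^-3 mol
n(KHC8H4O4) in each aliquot = 5.03 × 10^-3 mol (1:1 ratio)
n(KHC8H4O4) in the whole flask = 5.03 × 10^-3 × 200.0/25.0 = 0.0403 mol
mass of KHC8H4O4 = 0.0403 × 204.22 = 8.23 g
% KHC8H4O4 = 8.23 / 9.79 × 100 = 84.0 %

84.0 %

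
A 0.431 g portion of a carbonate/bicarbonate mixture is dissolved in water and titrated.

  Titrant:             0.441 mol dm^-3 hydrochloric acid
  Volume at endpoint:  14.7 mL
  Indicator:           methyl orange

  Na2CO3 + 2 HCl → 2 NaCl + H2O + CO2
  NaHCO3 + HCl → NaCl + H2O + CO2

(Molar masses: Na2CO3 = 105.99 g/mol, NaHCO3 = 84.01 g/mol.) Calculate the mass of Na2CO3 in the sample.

0.194 g

n(HCl) = 0.0147 × 0.441 = 6.48 × 10^-3 mol
Let x = n(Na2CO3), y = n(NaHCO3).
Titrant: 2x + 1y = 6.48 × 10^-3;  mass: 105.99x + 84.01y = 0.431
Solving, x = 1.83 × 10^-3 mol, y = 2.82 × 10^-3 mol
mass of Na2CO3 = 1.83 × 10^-3 × 105.99 = 0.194 g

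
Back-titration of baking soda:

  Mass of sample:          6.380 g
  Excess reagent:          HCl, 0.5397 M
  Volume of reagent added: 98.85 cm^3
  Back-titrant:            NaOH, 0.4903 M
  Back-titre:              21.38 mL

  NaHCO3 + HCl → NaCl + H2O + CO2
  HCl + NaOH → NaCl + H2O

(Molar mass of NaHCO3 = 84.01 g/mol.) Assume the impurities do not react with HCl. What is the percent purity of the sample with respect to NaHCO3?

n(HCl) added = 0.09885 × 0.5397 = 0.05335 mol
n(NaOH) used in back-titration = 0.02138 × 0.4903 = 0.01048 mol
n(HCl) left over = 0.01048 mol (1:1 ratio)
n(HCl) consumed by analyte = 0.05335 − 0.01048 = 0.04287 mol
n(NaHCO3) = 0.04287 mol (1:1 ratio)
mass of NaHCO3 = 0.04287 × 84.01 = 3.601 g
% NaHCO3 = 3.601 / 6.380 × 100 = 56.45 %

56.45 %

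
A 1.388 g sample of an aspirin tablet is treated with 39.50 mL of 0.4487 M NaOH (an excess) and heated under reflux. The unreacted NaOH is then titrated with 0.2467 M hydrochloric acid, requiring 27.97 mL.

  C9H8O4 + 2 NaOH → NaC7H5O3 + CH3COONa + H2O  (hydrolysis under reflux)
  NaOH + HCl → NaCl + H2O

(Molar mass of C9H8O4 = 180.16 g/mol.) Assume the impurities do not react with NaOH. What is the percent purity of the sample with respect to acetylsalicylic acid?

70.24 %

n(NaOH) added = 0.03950 × 0.4487 = 0.01772 mol
n(HCl) used in back-titration = 0.02797 × 0.2467 = 6.900 × 10^-3 mol
n(NaOH) left over = 6.900 × 10^-3 mol (1:1 ratio)
n(NaOH) consumed by analyte = 0.01772 − 6.900 × 10^-3 = 0.01082 mol
From the 1:2 ratio, n(C9H8O4) = 1/2 × 0.01082 = 5.412 × 10^-3 mol
mass of C9H8O4 = 5.412 × 10^-3 × 180.16 = 0.9750 g
% C9H8O4 = 0.9750 / 1.388 × 100 = 70.24 %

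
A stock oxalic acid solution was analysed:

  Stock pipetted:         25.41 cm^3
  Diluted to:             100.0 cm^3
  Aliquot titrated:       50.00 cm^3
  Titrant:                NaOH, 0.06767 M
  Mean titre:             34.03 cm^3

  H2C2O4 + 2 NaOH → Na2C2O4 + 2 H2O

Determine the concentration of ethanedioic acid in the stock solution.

n(NaOH) = 0.03403 × 0.06767 = 2.303 × 10^-3 mol
From the 1:2 ratio, n(H2C2O4) in the aliquot = 1/2 × 2.303 × 10^-3 = 1.151 × 10^-3 mol
[H2C2O4]_dilute = 1.151 × 10^-3 / 0.05000 = 0.02303 mol/L
Dilution factor = 100.0 / 25.41 = 3.935
[H2C2O4]_stock = 0.02303 × 3.935 = 0.09063 mol/L

0.09063 M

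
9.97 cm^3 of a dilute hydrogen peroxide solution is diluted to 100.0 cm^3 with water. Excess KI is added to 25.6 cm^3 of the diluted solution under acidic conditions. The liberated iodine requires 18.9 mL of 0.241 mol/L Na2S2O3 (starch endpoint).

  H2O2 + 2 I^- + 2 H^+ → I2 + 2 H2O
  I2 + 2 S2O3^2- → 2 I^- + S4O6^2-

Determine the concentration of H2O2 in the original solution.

0.892 mol/L

n(S2O3^2-) = 0.0189 × 0.241 = 4.55 × 10^-3 mol
n(I2) = n(S2O3^2-)/2 = 2.28 × 10^-3 mol
n(H2O2) in the aliquot = 2.28 × 10^-3 mol (1:1 ratio)
[H2O2]_dilute = 2.28 × 10^-3 / 0.0256 = 0.0890 mol/L
[H2O2]_original = 0.0890 × 100.0/9.97 = 0.892 mol/L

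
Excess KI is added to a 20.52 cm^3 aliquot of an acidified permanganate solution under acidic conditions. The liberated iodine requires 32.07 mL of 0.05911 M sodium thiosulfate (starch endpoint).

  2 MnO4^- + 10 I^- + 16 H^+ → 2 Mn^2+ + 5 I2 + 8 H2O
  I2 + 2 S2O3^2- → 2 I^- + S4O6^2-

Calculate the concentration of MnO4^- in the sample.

0.01848 M

n(S2O3^2-) = 0.03207 × 0.05911 = 1.896 × 10^-3 mol
n(I2) = n(S2O3^2-)/2 = 9.478 × 10^-4 mol
From the 2:5 ratio, n(MnO4^-) in the aliquot = 2/5 × 9.478 × 10^-4 = 3.791 × 10^-4 mol
[MnO4^-] = 3.791 × 10^-4 / 0.02052 = 0.01848 mol/L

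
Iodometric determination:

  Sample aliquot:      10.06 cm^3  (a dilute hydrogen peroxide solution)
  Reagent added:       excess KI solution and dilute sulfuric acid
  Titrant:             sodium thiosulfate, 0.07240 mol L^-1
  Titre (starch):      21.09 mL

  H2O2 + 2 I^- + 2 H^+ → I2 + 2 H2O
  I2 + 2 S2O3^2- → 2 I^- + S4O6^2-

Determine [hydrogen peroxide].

n(S2O3^2-) = 0.02109 × 0.07240 = 1.527 × 10^-3 mol
n(I2) = n(S2O3^2-)/2 = 7.635 × 10^-4 mol
n(H2O2) in the aliquot = 7.635 × 10^-4 mol (1:1 ratio)
[H2O2] = 7.635 × 10^-4 / 0.01006 = 0.07589 mol/L

0.07589 mol/L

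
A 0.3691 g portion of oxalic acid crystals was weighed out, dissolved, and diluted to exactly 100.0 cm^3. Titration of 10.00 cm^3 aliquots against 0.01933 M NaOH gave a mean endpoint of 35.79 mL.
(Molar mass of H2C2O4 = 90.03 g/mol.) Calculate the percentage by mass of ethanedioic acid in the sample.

H2C2O4 + 2 NaOH → Na2C2O4 + 2 H2O
n(NaOH) per titration = 0.03579 × 0.01933 = 6.918 × 10^-4 mol
From the 1:2 ratio, n(H2C2O4) in each aliquot = 1/2 × 6.918 × 10^-4 = 3.459 × 10^-4 mol
n(H2C2O4) in the whole flask = 3.459 × 10^-4 × 100.0/10.00 = 3.459 × 10^-3 mol
mass of H2C2O4 = 3.459 × 10^-3 × 90.03 = 0.3114 g
% H2C2O4 = 0.3114 / 0.3691 × 100 = 84.37 %

84.37 %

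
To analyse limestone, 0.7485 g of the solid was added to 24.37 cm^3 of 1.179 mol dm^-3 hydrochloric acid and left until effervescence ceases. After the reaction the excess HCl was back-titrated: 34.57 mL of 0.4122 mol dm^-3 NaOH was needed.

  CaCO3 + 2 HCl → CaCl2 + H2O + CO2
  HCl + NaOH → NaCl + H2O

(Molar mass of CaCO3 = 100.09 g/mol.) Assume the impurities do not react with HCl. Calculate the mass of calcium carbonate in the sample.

n(HCl) added = 0.02437 × 1.179 = 0.02873 mol
n(NaOH) used in back-titration = 0.03457 × 0.4122 = 0.01425 mol
n(HCl) left over = 0.01425 mol (1:1 ratio)
n(HCl) consumed by analyte = 0.02873 − 0.01425 = 0.01448 mol
From the 1:2 ratio, n(CaCO3) = 1/2 × 0.01448 = 7.241 × 10^-3 mol
mass of CaCO3 = 7.241 × 10^-3 × 100.09 = 0.7248 g

0.7248 g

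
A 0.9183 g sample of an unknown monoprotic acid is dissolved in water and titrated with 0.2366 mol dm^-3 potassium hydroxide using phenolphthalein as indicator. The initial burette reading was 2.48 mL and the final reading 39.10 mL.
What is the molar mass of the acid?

n(KOH) = 0.03662 L × 0.2366 mol/L = 8.664 × 10^-3 mol
n(HA) = 8.664 × 10^-3 mol (1:1 ratio)
M = m / n = 0.9183 g / 8.664 × 10^-3 mol = 106.0 g/mol

106.0 g/mol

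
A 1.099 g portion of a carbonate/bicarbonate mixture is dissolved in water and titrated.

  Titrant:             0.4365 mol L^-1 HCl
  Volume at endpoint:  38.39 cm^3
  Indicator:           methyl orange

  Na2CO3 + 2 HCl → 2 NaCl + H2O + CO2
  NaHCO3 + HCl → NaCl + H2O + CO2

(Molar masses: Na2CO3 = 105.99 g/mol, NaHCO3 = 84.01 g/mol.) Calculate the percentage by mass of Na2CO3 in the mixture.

n(HCl) = 0.03839 × 0.4365 = 0.01676 mol
Let x = n(Na2CO3), y = n(NaHCO3).
Titrant: 2x + 1y = 0.01676;  mass: 105.99x + 84.01y = 1.099
Solving, x = 4.978 × 10^-3 mol, y = 6.802 × 10^-3 mol
mass of Na2CO3 = 4.978 × 10^-3 × 105.99 = 0.5276 g
% Na2CO3 = 0.5276 / 1.099 × 100 = 48.01 %

48.01 %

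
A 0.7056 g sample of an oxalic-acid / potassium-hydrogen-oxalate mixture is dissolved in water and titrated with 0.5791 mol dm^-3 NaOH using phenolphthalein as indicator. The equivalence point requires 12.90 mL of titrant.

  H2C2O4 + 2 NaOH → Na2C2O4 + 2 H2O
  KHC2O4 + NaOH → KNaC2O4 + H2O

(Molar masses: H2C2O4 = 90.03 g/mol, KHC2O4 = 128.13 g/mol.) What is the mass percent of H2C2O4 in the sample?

19.31 %

n(NaOH) = 0.01290 × 0.5791 = 7.470 × 10^-3 mol
Let x = n(H2C2O4), y = n(KHC2O4).
Titrant: 2x + 1y = 7.470 × 10^-3;  mass: 90.03x + 128.13y = 0.7056
Solving, x = 1.513 × 10^-3 mol, y = 4.443 × 10^-3 mol
mass of H2C2O4 = 1.513 × 10^-3 × 90.03 = 0.1363 g
% H2C2O4 = 0.1363 / 0.7056 × 100 = 19.31 %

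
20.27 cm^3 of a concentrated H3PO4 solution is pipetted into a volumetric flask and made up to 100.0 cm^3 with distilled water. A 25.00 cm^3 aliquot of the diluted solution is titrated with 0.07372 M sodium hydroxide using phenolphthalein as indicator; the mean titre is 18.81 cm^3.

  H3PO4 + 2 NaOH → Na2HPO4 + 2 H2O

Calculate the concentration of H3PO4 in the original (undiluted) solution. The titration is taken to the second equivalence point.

0.1368 M

n(NaOH) = 0.01881 × 0.07372 = 1.387 × 10^-3 mol
From the 1:2 ratio, n(H3PO4) in the aliquot = 1/2 × 1.387 × 10^-3 = 6.933 × 10^-4 mol
[H3PO4]_dilute = 6.933 × 10^-4 / 0.02500 = 0.02773 mol/L
Dilution factor = 100.0 / 20.27 = 4.933
[H3PO4]_stock = 0.02773 × 4.933 = 0.1368 mol/L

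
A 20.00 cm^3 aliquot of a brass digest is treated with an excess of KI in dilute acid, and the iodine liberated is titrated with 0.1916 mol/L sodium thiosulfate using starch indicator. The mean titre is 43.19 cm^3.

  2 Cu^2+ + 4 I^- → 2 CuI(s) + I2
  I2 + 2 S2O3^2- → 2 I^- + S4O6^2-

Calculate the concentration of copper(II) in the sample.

n(S2O3^2-) = 0.04319 × 0.1916 = 8.275 × 10^-3 mol
n(I2) = n(S2O3^2-)/2 = 4.138 × 10^-3 mol
From the 2:1 ratio, n(Cu2+) in the aliquot = 2/1 × 4.138 × 10^-3 = 8.275 × 10^-3 mol
[Cu2+] = 8.275 × 10^-3 / 0.02000 = 0.4138 mol/L

0.4138 mol/L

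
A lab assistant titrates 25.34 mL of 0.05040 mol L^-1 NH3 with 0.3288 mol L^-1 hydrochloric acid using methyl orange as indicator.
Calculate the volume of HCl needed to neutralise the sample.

NH3 + HCl → NH4Cl
n(NH3) = 0.02534 L × 0.05040 mol/L = 1.277 × 10^-3 mol
n(HCl) = 1.277 × 10^-3 mol (1:1 stoichiometry)
V(HCl) = 1.277 × 10^-3 mol / 0.3288 mol/L = 0.003884 L = 3.884 mL

3.884 mL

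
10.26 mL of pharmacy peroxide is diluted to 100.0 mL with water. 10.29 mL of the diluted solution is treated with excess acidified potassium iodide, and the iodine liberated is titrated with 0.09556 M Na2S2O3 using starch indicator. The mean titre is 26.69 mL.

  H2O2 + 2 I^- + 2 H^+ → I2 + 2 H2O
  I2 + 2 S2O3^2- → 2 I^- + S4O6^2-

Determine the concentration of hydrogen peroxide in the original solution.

n(S2O3^2-) = 0.02669 × 0.09556 = 2.550 × 10^-3 mol
n(I2) = n(S2O3^2-)/2 = 1.275 × 10^-3 mol
n(H2O2) in the aliquot = 1.275 × 10^-3 mol (1:1 ratio)
[H2O2]_dilute = 1.275 × 10^-3 / 0.01029 = 0.1239 mol/L
[H2O2]_original = 0.1239 × 100.0/10.26 = 1.208 mol/L

1.208 M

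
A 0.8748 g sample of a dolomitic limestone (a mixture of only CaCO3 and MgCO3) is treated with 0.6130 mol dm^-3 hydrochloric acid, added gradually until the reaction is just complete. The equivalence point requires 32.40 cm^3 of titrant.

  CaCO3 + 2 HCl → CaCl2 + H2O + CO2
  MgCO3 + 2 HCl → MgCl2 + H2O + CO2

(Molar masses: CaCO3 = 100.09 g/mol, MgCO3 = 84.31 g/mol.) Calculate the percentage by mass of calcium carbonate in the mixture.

27.23 %

n(HCl) = 0.03240 × 0.6130 = 0.01986 mol
Let x = n(CaCO3), y = n(MgCO3).
Titrant: 2x + 2y = 0.01986;  mass: 100.09x + 84.31y = 0.8748
Solving, x = 2.380 × 10^-3 mol, y = 7.551 × 10^-3 mol
mass of CaCO3 = 2.380 × 10^-3 × 100.09 = 0.2382 g
% CaCO3 = 0.2382 / 0.8748 × 100 = 27.23 %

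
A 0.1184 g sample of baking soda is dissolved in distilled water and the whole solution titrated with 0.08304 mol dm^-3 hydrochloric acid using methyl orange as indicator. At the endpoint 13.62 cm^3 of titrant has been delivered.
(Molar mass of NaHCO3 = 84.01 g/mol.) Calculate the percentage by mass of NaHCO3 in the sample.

NaHCO3 + HCl → NaCl + H2O + CO2
n(HCl) = 0.01362 L × 0.08304 mol/L = 1.131 × 10^-3 mol
n(NaHCO3) = 1.131 × 10^-3 mol (1:1 ratio)
mass of NaHCO3 = 1.131 × 10^-3 × 84.01 g/mol = 0.09502 g
% NaHCO3 = 0.09502 / 0.1184 × 100 = 80.25 %

80.25 %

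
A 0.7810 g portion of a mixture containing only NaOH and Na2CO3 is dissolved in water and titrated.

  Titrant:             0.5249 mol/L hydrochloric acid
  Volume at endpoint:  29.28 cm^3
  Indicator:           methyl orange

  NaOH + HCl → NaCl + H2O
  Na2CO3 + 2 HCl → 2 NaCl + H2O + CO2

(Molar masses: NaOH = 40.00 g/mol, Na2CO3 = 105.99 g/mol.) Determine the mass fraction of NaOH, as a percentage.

13.20 %

n(HCl) = 0.02928 × 0.5249 = 0.01537 mol
Let x = n(NaOH), y = n(Na2CO3).
Titrant: 1x + 2y = 0.01537;  mass: 40.00x + 105.99y = 0.7810
Solving, x = 2.577 × 10^-3 mol, y = 6.396 × 10^-3 mol
mass of NaOH = 2.577 × 10^-3 × 40.00 = 0.1031 g
% NaOH = 0.1031 / 0.7810 × 100 = 13.20 %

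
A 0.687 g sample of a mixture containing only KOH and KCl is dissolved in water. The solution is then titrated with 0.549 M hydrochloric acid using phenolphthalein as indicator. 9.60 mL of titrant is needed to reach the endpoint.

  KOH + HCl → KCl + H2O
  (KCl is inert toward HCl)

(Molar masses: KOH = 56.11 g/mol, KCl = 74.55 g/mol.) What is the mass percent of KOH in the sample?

n(HCl) = 0.00960 × 0.549 = 5.27 × 10^-3 mol
Let x = n(KOH), y = n(KCl).
Titrant: 1x = 5.27 × 10^-3;  mass: 56.11x + 74.55y = 0.687
Solving, x = 5.27 × 10^-3 mol, y = 5.25 × 10^-3 mol
mass of KOH = 5.27 × 10^-3 × 56.11 = 0.296 g
% KOH = 0.296 / 0.687 × 100 = 43.0 %

43.0 %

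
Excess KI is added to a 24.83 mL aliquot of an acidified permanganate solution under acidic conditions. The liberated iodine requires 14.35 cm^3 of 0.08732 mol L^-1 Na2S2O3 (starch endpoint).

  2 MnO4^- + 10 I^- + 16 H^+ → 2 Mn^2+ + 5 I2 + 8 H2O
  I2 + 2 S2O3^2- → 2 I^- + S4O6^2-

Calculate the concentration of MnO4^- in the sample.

n(S2O3^2-) = 0.01435 × 0.08732 = 1.253 × 10^-3 mol
n(I2) = n(S2O3^2-)/2 = 6.265 × 10^-4 mol
From the 2:5 ratio, n(MnO4^-) in the aliquot = 2/5 × 6.265 × 10^-4 = 2.506 × 10^-4 mol
[MnO4^-] = 2.506 × 10^-4 / 0.02483 = 0.01009 mol/L

0.01009 mol/L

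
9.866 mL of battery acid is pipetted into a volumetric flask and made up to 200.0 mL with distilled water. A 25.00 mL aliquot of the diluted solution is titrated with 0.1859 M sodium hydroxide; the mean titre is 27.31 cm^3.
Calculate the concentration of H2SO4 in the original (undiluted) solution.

H2SO4 + 2 NaOH → Na2SO4 + 2 H2O
n(NaOH) = 0.02731 × 0.1859 = 5.077 × 10^-3 mol
From the 1:2 ratio, n(H2SO4) in the aliquot = 1/2 × 5.077 × 10^-3 = 2.538 × 10^-3 mol
[H2SO4]_dilute = 2.538 × 10^-3 / 0.02500 = 0.1015 mol/L
Dilution factor = 200.0 / 9.866 = 20.27
[H2SO4]_stock = 0.1015 × 20.27 = 2.058 mol/L

2.058 M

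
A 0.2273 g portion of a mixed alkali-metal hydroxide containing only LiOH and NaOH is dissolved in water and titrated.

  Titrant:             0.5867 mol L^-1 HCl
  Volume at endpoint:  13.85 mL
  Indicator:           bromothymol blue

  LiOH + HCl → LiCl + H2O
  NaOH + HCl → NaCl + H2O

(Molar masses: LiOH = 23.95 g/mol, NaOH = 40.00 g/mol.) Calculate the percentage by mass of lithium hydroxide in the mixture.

n(HCl) = 0.01385 × 0.5867 = 8.126 × 10^-3 mol
Let x = n(LiOH), y = n(NaOH).
Titrant: 1x + 1y = 8.126 × 10^-3;  mass: 23.95x + 40.00y = 0.2273
Solving, x = 6.089 × 10^-3 mol, y = 2.037 × 10^-3 mol
mass of LiOH = 6.089 × 10^-3 × 23.95 = 0.1458 g
% LiOH = 0.1458 / 0.2273 × 100 = 64.16 %

64.16 %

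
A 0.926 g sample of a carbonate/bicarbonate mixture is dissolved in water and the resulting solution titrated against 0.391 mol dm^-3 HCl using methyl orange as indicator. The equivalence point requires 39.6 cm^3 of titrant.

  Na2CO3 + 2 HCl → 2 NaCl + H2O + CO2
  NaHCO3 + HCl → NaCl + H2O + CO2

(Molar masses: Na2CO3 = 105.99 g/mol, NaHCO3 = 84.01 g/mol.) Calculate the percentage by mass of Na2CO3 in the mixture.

n(HCl) = 0.0396 × 0.391 = 0.0155 mol
Let x = n(Na2CO3), y = n(NaHCO3).
Titrant: 2x + 1y = 0.0155;  mass: 105.99x + 84.01y = 0.926
Solving, x = 6.04 × 10^-3 mol, y = 3.40 × 10^-3 mol
mass of Na2CO3 = 6.04 × 10^-3 × 105.99 = 0.640 g
% Na2CO3 = 0.640 / 0.926 × 100 = 69.2 %

69.2 %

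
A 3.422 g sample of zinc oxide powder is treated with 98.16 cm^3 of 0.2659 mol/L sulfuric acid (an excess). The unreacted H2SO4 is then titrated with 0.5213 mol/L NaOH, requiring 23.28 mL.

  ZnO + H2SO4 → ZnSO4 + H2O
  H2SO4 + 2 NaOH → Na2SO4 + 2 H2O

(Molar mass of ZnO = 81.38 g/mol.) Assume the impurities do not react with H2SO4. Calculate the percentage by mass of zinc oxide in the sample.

n(H2SO4) added = 0.09816 × 0.2659 = 0.02610 mol
n(NaOH) used in back-titration = 0.02328 × 0.5213 = 0.01214 mol
From the 1:2 ratio, n(H2SO4) left over = 1/2 × 0.01214 = 6.068 × 10^-3 mol
n(H2SO4) consumed by analyte = 0.02610 − 6.068 × 10^-3 = 0.02003 mol
n(ZnO) = 0.02003 mol (1:1 ratio)
mass of ZnO = 0.02003 × 81.38 = 1.630 g
% ZnO = 1.630 / 3.422 × 100 = 47.64 %

47.64 %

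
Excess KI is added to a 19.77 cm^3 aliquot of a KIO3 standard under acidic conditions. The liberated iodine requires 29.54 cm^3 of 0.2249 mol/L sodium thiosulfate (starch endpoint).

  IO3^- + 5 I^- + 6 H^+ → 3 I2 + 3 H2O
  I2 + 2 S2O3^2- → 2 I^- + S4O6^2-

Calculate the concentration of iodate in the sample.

0.05601 mol/L

n(S2O3^2-) = 0.02954 × 0.2249 = 6.644 × 10^-3 mol
n(I2) = n(S2O3^2-)/2 = 3.322 × 10^-3 mol
From the 1:3 ratio, n(IO3^-) in the aliquot = 1/3 × 3.322 × 10^-3 = 1.107 × 10^-3 mol
[IO3^-] = 1.107 × 10^-3 / 0.01977 = 0.05601 mol/L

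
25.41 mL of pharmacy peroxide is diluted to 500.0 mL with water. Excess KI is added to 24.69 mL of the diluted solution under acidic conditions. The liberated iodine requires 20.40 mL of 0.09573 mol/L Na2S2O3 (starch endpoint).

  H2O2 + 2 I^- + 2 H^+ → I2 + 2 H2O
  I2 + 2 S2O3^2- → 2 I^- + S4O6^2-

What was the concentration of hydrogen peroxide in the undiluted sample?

0.7782 mol/L

n(S2O3^2-) = 0.02040 × 0.09573 = 1.953 × 10^-3 mol
n(I2) = n(S2O3^2-)/2 = 9.764 × 10^-4 mol
n(H2O2) in the aliquot = 9.764 × 10^-4 mol (1:1 ratio)
[H2O2]_dilute = 9.764 × 10^-4 / 0.02469 = 0.03955 mol/L
[H2O2]_original = 0.03955 × 500.0/25.41 = 0.7782 mol/L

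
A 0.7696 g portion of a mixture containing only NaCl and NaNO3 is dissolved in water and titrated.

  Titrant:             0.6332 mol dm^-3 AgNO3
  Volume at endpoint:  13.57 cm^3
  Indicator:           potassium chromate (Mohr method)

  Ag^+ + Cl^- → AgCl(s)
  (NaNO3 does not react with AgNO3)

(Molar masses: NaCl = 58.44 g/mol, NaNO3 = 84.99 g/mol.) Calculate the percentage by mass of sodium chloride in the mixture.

65.25 %

n(AgNO3) = 0.01357 × 0.6332 = 8.593 × 10^-3 mol
Let x = n(NaCl), y = n(NaNO3).
Titrant: 1x = 8.593 × 10^-3;  mass: 58.44x + 84.99y = 0.7696
Solving, x = 8.593 × 10^-3 mol, y = 3.147 × 10^-3 mol
mass of NaCl = 8.593 × 10^-3 × 58.44 = 0.5021 g
% NaCl = 0.5021 / 0.7696 × 100 = 65.25 %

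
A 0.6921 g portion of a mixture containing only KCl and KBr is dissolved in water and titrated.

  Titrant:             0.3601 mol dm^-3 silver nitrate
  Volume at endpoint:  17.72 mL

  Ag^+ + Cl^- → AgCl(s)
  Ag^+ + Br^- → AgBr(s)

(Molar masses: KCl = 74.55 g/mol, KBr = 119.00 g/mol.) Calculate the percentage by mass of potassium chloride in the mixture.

16.29 %

n(AgNO3) = 0.01772 × 0.3601 = 6.381 × 10^-3 mol
Let x = n(KCl), y = n(KBr).
Titrant: 1x + 1y = 6.381 × 10^-3;  mass: 74.55x + 119.00y = 0.6921
Solving, x = 1.513 × 10^-3 mol, y = 4.868 × 10^-3 mol
mass of KCl = 1.513 × 10^-3 × 74.55 = 0.1128 g
% KCl = 0.1128 / 0.6921 × 100 = 16.29 %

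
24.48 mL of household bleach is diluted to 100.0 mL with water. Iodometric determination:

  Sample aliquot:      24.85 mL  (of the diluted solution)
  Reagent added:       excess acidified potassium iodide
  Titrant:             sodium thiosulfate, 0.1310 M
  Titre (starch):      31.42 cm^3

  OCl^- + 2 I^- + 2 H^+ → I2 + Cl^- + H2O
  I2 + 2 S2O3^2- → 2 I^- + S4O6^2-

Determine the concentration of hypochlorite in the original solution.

n(S2O3^2-) = 0.03142 × 0.1310 = 4.116 × 10^-3 mol
n(I2) = n(S2O3^2-)/2 = 2.058 × 10^-3 mol
n(OCl^-) in the aliquot = 2.058 × 10^-3 mol (1:1 ratio)
[OCl^-]_dilute = 2.058 × 10^-3 / 0.02485 = 0.08282 mol/L
[OCl^-]_original = 0.08282 × 100.0/24.48 = 0.3383 mol/L

0.3383 M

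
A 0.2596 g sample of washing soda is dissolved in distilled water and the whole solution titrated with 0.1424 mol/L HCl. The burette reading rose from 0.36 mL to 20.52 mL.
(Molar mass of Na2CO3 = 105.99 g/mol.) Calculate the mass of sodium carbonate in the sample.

0.1521 g

Na2CO3 + 2 HCl → 2 NaCl + H2O + CO2
n(HCl) = 0.02016 L × 0.1424 mol/L = 2.871 × 10^-3 mol
From the 1:2 ratio, n(Na2CO3) = 1/2 × 2.871 × 10^-3 = 1.435 × 10^-3 mol
mass of Na2CO3 = 1.435 × 10^-3 × 105.99 g/mol = 0.1521 g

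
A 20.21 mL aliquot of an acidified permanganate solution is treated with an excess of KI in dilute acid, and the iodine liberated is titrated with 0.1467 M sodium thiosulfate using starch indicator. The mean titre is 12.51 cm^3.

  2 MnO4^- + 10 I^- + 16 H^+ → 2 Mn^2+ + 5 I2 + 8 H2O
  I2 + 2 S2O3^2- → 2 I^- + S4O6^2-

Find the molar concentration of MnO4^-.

0.01816 M

n(S2O3^2-) = 0.01251 × 0.1467 = 1.835 × 10^-3 mol
n(I2) = n(S2O3^2-)/2 = 9.176 × 10^-4 mol
From the 2:5 ratio, n(MnO4^-) in the aliquot = 2/5 × 9.176 × 10^-4 = 3.670 × 10^-4 mol
[MnO4^-] = 3.670 × 10^-4 / 0.02021 = 0.01816 mol/L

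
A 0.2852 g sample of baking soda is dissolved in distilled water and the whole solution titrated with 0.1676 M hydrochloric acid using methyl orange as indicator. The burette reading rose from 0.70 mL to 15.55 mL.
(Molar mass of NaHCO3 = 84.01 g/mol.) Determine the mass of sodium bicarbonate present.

NaHCO3 + HCl → NaCl + H2O + CO2
n(HCl) = 0.01485 L × 0.1676 mol/L = 2.489 × 10^-3 mol
n(NaHCO3) = 2.489 × 10^-3 mol (1:1 ratio)
mass of NaHCO3 = 2.489 × 10^-3 × 84.01 g/mol = 0.2091 g

0.2091 g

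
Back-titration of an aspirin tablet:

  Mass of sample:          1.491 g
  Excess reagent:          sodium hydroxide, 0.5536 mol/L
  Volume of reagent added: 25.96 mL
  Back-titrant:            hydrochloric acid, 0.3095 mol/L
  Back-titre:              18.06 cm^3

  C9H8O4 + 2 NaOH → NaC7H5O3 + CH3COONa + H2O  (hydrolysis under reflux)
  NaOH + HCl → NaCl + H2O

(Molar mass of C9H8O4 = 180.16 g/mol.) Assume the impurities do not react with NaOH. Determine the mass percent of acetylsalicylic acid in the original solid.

n(NaOH) added = 0.02596 × 0.5536 = 0.01437 mol
n(HCl) used in back-titration = 0.01806 × 0.3095 = 5.590 × 10^-3 mol
n(NaOH) left over = 5.590 × 10^-3 mol (1:1 ratio)
n(NaOH) consumed by analyte = 0.01437 − 5.590 × 10^-3 = 8.782 × 10^-3 mol
From the 1:2 ratio, n(C9H8O4) = 1/2 × 8.782 × 10^-3 = 4.391 × 10^-3 mol
mass of C9H8O4 = 4.391 × 10^-3 × 180.16 = 0.7911 g
% C9H8O4 = 0.7911 / 1.491 × 100 = 53.06 %

53.06 %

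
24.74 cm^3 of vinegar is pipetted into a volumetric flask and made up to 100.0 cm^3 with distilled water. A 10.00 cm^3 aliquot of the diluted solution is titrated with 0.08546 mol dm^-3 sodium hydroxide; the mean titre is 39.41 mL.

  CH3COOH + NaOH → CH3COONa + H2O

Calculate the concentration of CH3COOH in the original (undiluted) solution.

n(NaOH) = 0.03941 × 0.08546 = 3.368 × 10^-3 mol
n(CH3COOH) in the aliquot = 3.368 × 10^-3 mol (1:1 ratio)
[CH3COOH]_dilute = 3.368 × 10^-3 / 0.01000 = 0.3368 mol/L
Dilution factor = 100.0 / 24.74 = 4.042
[CH3COOH]_stock = 0.3368 × 4.042 = 1.361 mol/L

1.361 mol/L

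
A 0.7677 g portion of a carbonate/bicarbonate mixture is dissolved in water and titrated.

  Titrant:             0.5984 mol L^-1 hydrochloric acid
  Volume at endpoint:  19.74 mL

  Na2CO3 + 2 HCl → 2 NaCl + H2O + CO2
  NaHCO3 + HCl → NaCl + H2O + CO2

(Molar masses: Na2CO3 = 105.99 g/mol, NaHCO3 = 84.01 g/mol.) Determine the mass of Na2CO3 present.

0.3839 g

n(HCl) = 0.01974 × 0.5984 = 0.01181 mol
Let x = n(Na2CO3), y = n(NaHCO3).
Titrant: 2x + 1y = 0.01181;  mass: 105.99x + 84.01y = 0.7677
Solving, x = 3.622 × 10^-3 mol, y = 4.569 × 10^-3 mol
mass of Na2CO3 = 3.622 × 10^-3 × 105.99 = 0.3839 g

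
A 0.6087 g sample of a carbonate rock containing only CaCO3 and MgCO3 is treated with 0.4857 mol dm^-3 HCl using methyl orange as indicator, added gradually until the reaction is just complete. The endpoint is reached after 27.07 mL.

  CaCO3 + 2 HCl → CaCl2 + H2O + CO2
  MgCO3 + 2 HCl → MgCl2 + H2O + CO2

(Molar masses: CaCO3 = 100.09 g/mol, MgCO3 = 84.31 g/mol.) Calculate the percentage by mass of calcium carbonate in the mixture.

56.74 %

n(HCl) = 0.02707 × 0.4857 = 0.01315 mol
Let x = n(CaCO3), y = n(MgCO3).
Titrant: 2x + 2y = 0.01315;  mass: 100.09x + 84.31y = 0.6087
Solving, x = 3.451 × 10^-3 mol, y = 3.123 × 10^-3 mol
mass of CaCO3 = 3.451 × 10^-3 × 100.09 = 0.3454 g
% CaCO3 = 0.3454 / 0.6087 × 100 = 56.74 %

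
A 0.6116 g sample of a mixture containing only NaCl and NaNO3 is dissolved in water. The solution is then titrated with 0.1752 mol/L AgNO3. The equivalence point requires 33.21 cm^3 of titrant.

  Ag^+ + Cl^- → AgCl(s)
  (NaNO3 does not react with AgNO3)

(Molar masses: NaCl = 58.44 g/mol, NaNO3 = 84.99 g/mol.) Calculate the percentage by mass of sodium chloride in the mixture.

55.60 %

n(AgNO3) = 0.03321 × 0.1752 = 5.818 × 10^-3 mol
Let x = n(NaCl), y = n(NaNO3).
Titrant: 1x = 5.818 × 10^-3;  mass: 58.44x + 84.99y = 0.6116
Solving, x = 5.818 × 10^-3 mol, y = 3.195 × 10^-3 mol
mass of NaCl = 5.818 × 10^-3 × 58.44 = 0.3400 g
% NaCl = 0.3400 / 0.6116 × 100 = 55.60 %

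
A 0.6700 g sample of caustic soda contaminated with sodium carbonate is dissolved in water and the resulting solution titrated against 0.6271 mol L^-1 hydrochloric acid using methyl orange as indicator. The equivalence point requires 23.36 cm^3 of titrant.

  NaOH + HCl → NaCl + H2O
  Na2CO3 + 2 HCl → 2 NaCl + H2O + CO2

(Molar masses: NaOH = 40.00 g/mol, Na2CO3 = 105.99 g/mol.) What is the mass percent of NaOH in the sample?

48.85 %

n(HCl) = 0.02336 × 0.6271 = 0.01465 mol
Let x = n(NaOH), y = n(Na2CO3).
Titrant: 1x + 2y = 0.01465;  mass: 40.00x + 105.99y = 0.6700
Solving, x = 8.182 × 10^-3 mol, y = 3.233 × 10^-3 mol
mass of NaOH = 8.182 × 10^-3 × 40.00 = 0.3273 g
% NaOH = 0.3273 / 0.6700 × 100 = 48.85 %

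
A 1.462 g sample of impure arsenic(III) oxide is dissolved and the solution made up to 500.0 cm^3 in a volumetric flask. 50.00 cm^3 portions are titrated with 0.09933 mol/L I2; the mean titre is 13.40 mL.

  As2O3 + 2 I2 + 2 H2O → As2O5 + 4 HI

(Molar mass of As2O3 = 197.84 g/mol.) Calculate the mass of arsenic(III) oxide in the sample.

1.317 g

n(I2) per titration = 0.01340 × 0.09933 = 1.331 × 10^-3 mol
From the 1:2 ratio, n(As2O3) in each aliquot = 1/2 × 1.331 × 10^-3 = 6.655 × 10^-4 mol
n(As2O3) in the whole flask = 6.655 × 10^-4 × 500.0/50.00 = 6.655 × 10^-3 mol
mass of As2O3 = 6.655 × 10^-3 × 197.84 = 1.317 g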